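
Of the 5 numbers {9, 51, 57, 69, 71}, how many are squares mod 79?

(9/79) = +1 → QR.
(51/79) = +1 → QR.
(57/79) = -1 → non-residue.
(69/79) = -1 → non-residue.
(71/79) = -1 → non-residue.
Total quadratic residues among the 5: 2.

2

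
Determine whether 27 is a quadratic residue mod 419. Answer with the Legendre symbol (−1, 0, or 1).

1

Euler's criterion: (27/419) ≡ 27^209 (mod 419).
27^2 ≡ 310 (mod 419)
27^4 ≡ 149 (mod 419)
27^8 ≡ 413 (mod 419)
27^16 ≡ 36 (mod 419)
27^32 ≡ 39 (mod 419)
27^64 ≡ 264 (mod 419)
27^128 ≡ 142 (mod 419)
27^209 = 27^(128+64+16+1) ≡ 1 (mod 419).
Result is 1, so (27/419) = 1.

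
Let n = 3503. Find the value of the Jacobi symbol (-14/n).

First reduce: -14 ≡ 3489 (mod 3503).
Reciprocity: 3489 ≡ 1 and 3503 ≡ 3 (mod 4), so (3489/3503) = +(3503/3489).
Reduce top mod 3489: now compute (14/3489).
Pull out 2: since 3489 ≡ 1 (mod 8), (2/3489) = +1.
Reciprocity: 7 ≡ 3 and 3489 ≡ 1 (mod 4), so (7/3489) = +(3489/7).
Reduce top mod 7: now compute (3/7).
Reciprocity: 3 ≡ 3 and 7 ≡ 3 (mod 4), so (3/7) = −(7/3).
Reduce top mod 3: now compute (1/3).
Reached (1/3) = 1. Collecting the sign flips along the way, the symbol is -1.

-1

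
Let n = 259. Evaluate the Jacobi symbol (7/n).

Reciprocity: 7 ≡ 3 and 259 ≡ 3 (mod 4), so (7/259) = −(259/7).
Reduce top mod 7: now compute (0/7).
Top reduces to 0: gcd > 1, so the symbol is 0.

0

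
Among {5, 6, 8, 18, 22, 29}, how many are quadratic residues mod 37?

(5/37) = -1 → non-residue.
(6/37) = -1 → non-residue.
(8/37) = -1 → non-residue.
(18/37) = -1 → non-residue.
(22/37) = -1 → non-residue.
(29/37) = -1 → non-residue.
Total quadratic residues among the 6: 0.

0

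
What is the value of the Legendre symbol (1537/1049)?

Euler's criterion: (1537/1049) ≡ 488^524 (mod 1049).
488^2 ≡ 21 (mod 1049)
488^4 ≡ 441 (mod 1049)
488^8 ≡ 416 (mod 1049)
488^16 ≡ 1020 (mod 1049)
488^32 ≡ 841 (mod 1049)
488^64 ≡ 255 (mod 1049)
488^128 ≡ 1036 (mod 1049)
488^256 ≡ 169 (mod 1049)
488^512 ≡ 238 (mod 1049)
488^524 = 488^(512+8+4) ≡ 1 (mod 1049).
Result is 1, so (1537/1049) = 1.

1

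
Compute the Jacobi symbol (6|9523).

1

Pull out 2: since 9523 ≡ 3 (mod 8), (2/9523) = -1.
Reciprocity: 3 ≡ 3 and 9523 ≡ 3 (mod 4), so (3/9523) = −(9523/3).
Reduce top mod 3: now compute (1/3).
Reached (1/3) = 1. Collecting the sign flips along the way, the symbol is +1.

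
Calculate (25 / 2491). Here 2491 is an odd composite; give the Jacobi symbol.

Reciprocity: 25 ≡ 1 and 2491 ≡ 3 (mod 4), so (25/2491) = +(2491/25).
Reduce top mod 25: now compute (16/25).
Pull out 2^4: since 25 ≡ 1 (mod 8), (2/25) = +1, so (2/25)^4 = +1.
Reached (1/25) = 1. Collecting the sign flips along the way, the symbol is +1.

1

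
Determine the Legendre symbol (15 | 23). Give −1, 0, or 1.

Reciprocity: 15 ≡ 3 and 23 ≡ 3 (mod 4), so (15/23) = −(23/15).
Reduce top mod 15: now compute (8/15).
Pull out 2^3: since 15 ≡ 7 (mod 8), (2/15) = +1, so (2/15)^3 = +1.
Reached (1/15) = 1. Collecting the sign flips along the way, the symbol is -1.

-1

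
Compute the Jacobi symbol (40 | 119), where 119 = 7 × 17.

Pull out 2^3: since 119 ≡ 7 (mod 8), (2/119) = +1, so (2/119)^3 = +1.
Reciprocity: 5 ≡ 1 and 119 ≡ 3 (mod 4), so (5/119) = +(119/5).
Reduce top mod 5: now compute (4/5).
Pull out 2^2: since 5 ≡ 5 (mod 8), (2/5) = -1, so (2/5)^2 = +1.
Reached (1/5) = 1. Collecting the sign flips along the way, the symbol is +1.

1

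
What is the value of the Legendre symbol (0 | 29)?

0

Top reduces to 0: gcd > 1, so the symbol is 0.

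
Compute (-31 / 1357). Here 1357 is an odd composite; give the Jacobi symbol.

First reduce: -31 ≡ 1326 (mod 1357).
Pull out 2: since 1357 ≡ 5 (mod 8), (2/1357) = -1.
Reciprocity: 663 ≡ 3 and 1357 ≡ 1 (mod 4), so (663/1357) = +(1357/663).
Reduce top mod 663: now compute (31/663).
Reciprocity: 31 ≡ 3 and 663 ≡ 3 (mod 4), so (31/663) = −(663/31).
Reduce top mod 31: now compute (12/31).
Pull out 2^2: since 31 ≡ 7 (mod 8), (2/31) = +1, so (2/31)^2 = +1.
Reciprocity: 3 ≡ 3 and 31 ≡ 3 (mod 4), so (3/31) = −(31/3).
Reduce top mod 3: now compute (1/3).
Reached (1/3) = 1. Collecting the sign flips along the way, the symbol is -1.

-1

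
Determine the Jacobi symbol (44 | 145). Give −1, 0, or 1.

-1

Pull out 2^2: since 145 ≡ 1 (mod 8), (2/145) = +1, so (2/145)^2 = +1.
Reciprocity: 11 ≡ 3 and 145 ≡ 1 (mod 4), so (11/145) = +(145/11).
Reduce top mod 11: now compute (2/11).
Pull out 2: since 11 ≡ 3 (mod 8), (2/11) = -1.
Reached (1/11) = 1. Collecting the sign flips along the way, the symbol is -1.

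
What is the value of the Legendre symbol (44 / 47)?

Euler's criterion: (44/47) ≡ 44^23 (mod 47).
44^2 ≡ 9 (mod 47)
44^4 ≡ 34 (mod 47)
44^8 ≡ 28 (mod 47)
44^16 ≡ 32 (mod 47)
44^23 = 44^(16+4+2+1) ≡ 46 (mod 47).
Result is 46 ≡ −1, so (44/47) = −1.

-1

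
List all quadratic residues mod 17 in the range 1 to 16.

1,2,4,8,9,13,15,16

Square k = 1,…,8 (k and 17−k give the same square):
1²=1, 2²=4, 3²=9, 4²=16, 5²≡8, 6²≡2, 7²≡15, 8²≡13 (mod 17).
So the quadratic residues mod 17 are {1, 2, 4, 8, 9, 13, 15, 16}.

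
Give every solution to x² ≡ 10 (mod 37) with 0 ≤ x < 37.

11, 26

37 ≡ 1 (mod 4), so we find a root by search.
Trying successive values, 11² = 121 ≡ 10 (mod 37). The other root is 37 − 11 = 26.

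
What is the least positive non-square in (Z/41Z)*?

3

(2/41) = +1, so 2 is a residue.
(3/41) = −1, so 3 is the smallest positive non-residue mod 41.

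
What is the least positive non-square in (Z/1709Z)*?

2

(2/1709) = −1, so 2 is the smallest positive non-residue mod 1709.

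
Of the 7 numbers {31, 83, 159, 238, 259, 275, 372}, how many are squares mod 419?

2

(31/419) = -1 → non-residue.
(83/419) = -1 → non-residue.
(159/419) = -1 → non-residue.
(238/419) = +1 → QR.
(259/419) = +1 → QR.
(275/419) = -1 → non-residue.
(372/419) = -1 → non-residue.
Total quadratic residues among the 7: 2.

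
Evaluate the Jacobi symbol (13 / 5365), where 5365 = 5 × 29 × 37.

Reciprocity: 13 ≡ 1 and 5365 ≡ 1 (mod 4), so (13/5365) = +(5365/13).
Reduce top mod 13: now compute (9/13).
Reciprocity: 9 ≡ 1 and 13 ≡ 1 (mod 4), so (9/13) = +(13/9).
Reduce top mod 9: now compute (4/9).
Pull out 2^2: since 9 ≡ 1 (mod 8), (2/9) = +1, so (2/9)^2 = +1.
Reached (1/9) = 1. Collecting the sign flips along the way, the symbol is +1.

1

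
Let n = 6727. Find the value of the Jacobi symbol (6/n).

Pull out 2: since 6727 ≡ 7 (mod 8), (2/6727) = +1.
Reciprocity: 3 ≡ 3 and 6727 ≡ 3 (mod 4), so (3/6727) = −(6727/3).
Reduce top mod 3: now compute (1/3).
Reached (1/3) = 1. Collecting the sign flips along the way, the symbol is -1.

-1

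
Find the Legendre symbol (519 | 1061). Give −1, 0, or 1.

Euler's criterion: (519/1061) ≡ 519^530 (mod 1061).
519^2 ≡ 928 (mod 1061)
519^4 ≡ 713 (mod 1061)
519^8 ≡ 150 (mod 1061)
519^16 ≡ 219 (mod 1061)
519^32 ≡ 216 (mod 1061)
519^64 ≡ 1033 (mod 1061)
519^128 ≡ 784 (mod 1061)
519^256 ≡ 337 (mod 1061)
519^512 ≡ 42 (mod 1061)
519^530 = 519^(512+16+2) ≡ 1060 (mod 1061).
Result is 1060 ≡ −1, so (519/1061) = −1.

-1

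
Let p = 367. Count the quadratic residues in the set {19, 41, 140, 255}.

(19/367) = -1 → non-residue.
(41/367) = +1 → QR.
(140/367) = -1 → non-residue.
(255/367) = -1 → non-residue.
Total quadratic residues among the 4: 1.

1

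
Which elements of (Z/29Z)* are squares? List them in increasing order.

1 4 5 6 7 9 13 16 20 22 23 24 25 28

Square k = 1,…,14 (k and 29−k give the same square):
1²=1, 2²=4, 3²=9, 4²=16, 5²=25, 6²≡7, 7²≡20, 8²≡6, 9²≡23, 10²≡13, 11²≡5, 12²≡28, 13²≡24, 14²≡22 (mod 29).
So the quadratic residues mod 29 are {1, 4, 5, 6, 7, 9, 13, 16, 20, 22, 23, 24, 25, 28}.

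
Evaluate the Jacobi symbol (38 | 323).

0

Pull out 2: since 323 ≡ 3 (mod 8), (2/323) = -1.
Reciprocity: 19 ≡ 3 and 323 ≡ 3 (mod 4), so (19/323) = −(323/19).
Reduce top mod 19: now compute (0/19).
Top reduces to 0: gcd > 1, so the symbol is 0.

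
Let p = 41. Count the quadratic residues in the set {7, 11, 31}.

(7/41) = -1 → non-residue.
(11/41) = -1 → non-residue.
(31/41) = +1 → QR.
Total quadratic residues among the 3: 1.

1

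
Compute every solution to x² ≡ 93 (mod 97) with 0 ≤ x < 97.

97 ≡ 1 (mod 4), so we find a root by search.
Trying successive values, 44² = 1936 ≡ 93 (mod 97). The other root is 97 − 44 = 53.

44, 53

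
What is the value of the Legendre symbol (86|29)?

1

First reduce: 86 ≡ 28 (mod 29).
Pull out 2^2: since 29 ≡ 5 (mod 8), (2/29) = -1, so (2/29)^2 = +1.
Reciprocity: 7 ≡ 3 and 29 ≡ 1 (mod 4), so (7/29) = +(29/7).
Reduce top mod 7: now compute (1/7).
Reached (1/7) = 1. Collecting the sign flips along the way, the symbol is +1.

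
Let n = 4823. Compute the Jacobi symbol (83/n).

Reciprocity: 83 ≡ 3 and 4823 ≡ 3 (mod 4), so (83/4823) = −(4823/83).
Reduce top mod 83: now compute (9/83).
Reciprocity: 9 ≡ 1 and 83 ≡ 3 (mod 4), so (9/83) = +(83/9).
Reduce top mod 9: now compute (2/9).
Pull out 2: since 9 ≡ 1 (mod 8), (2/9) = +1.
Reached (1/9) = 1. Collecting the sign flips along the way, the symbol is -1.

-1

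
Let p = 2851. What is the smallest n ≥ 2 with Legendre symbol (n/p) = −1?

2

(2/2851) = −1, so 2 is the smallest positive non-residue mod 2851.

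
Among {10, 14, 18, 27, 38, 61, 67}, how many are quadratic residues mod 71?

(10/71) = +1 → QR.
(14/71) = -1 → non-residue.
(18/71) = +1 → QR.
(27/71) = +1 → QR.
(38/71) = +1 → QR.
(61/71) = -1 → non-residue.
(67/71) = -1 → non-residue.
Total quadratic residues among the 7: 4.

4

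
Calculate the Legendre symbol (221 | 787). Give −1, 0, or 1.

Reciprocity: 221 ≡ 1 and 787 ≡ 3 (mod 4), so (221/787) = +(787/221).
Reduce top mod 221: now compute (124/221).
Pull out 2^2: since 221 ≡ 5 (mod 8), (2/221) = -1, so (2/221)^2 = +1.
Reciprocity: 31 ≡ 3 and 221 ≡ 1 (mod 4), so (31/221) = +(221/31).
Reduce top mod 31: now compute (4/31).
Pull out 2^2: since 31 ≡ 7 (mod 8), (2/31) = +1, so (2/31)^2 = +1.
Reached (1/31) = 1. Collecting the sign flips along the way, the symbol is +1.

1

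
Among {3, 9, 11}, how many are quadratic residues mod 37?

3

(3/37) = +1 → QR.
(9/37) = +1 → QR.
(11/37) = +1 → QR.
Total quadratic residues among the 3: 3.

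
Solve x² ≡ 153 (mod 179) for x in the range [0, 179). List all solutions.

42, 137

Since 179 ≡ 3 (mod 4), a square root of 153 is 153^((179+1)/4) = 153^45 mod 179.
Repeated squaring: 153^2≡139, 153^4≡168, 153^8≡121, 153^16≡142, 153^32≡116 (mod 179).
153^45 = 153^(32+8+4+1) ≡ 42 (mod 179).
Check: 42² = 1764 ≡ 153 (mod 179). The two roots are 42 and 137.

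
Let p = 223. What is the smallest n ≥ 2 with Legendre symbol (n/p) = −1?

3

(2/223) = +1, so 2 is a residue.
(3/223) = −1, so 3 is the smallest positive non-residue mod 223.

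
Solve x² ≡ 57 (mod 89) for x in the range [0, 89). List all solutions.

18, 71

89 ≡ 1 (mod 4), so we find a root by search.
Trying successive values, 18² = 324 ≡ 57 (mod 89). The other root is 89 − 18 = 71.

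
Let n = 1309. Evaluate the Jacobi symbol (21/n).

0

Reciprocity: 21 ≡ 1 and 1309 ≡ 1 (mod 4), so (21/1309) = +(1309/21).
Reduce top mod 21: now compute (7/21).
Reciprocity: 7 ≡ 3 and 21 ≡ 1 (mod 4), so (7/21) = +(21/7).
Reduce top mod 7: now compute (0/7).
Top reduces to 0: gcd > 1, so the symbol is 0.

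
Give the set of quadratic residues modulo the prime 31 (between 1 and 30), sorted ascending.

Square k = 1,…,15 (k and 31−k give the same square):
1²=1, 2²=4, 3²=9, 4²=16, 5²=25, 6²≡5, 7²≡18, 8²≡2, 9²≡19, 10²≡7, 11²≡28, 12²≡20, 13²≡14, 14²≡10, 15²≡8 (mod 31).
So the quadratic residues mod 31 are {1, 2, 4, 5, 7, 8, 9, 10, 14, 16, 18, 19, 20, 25, 28}.

1 2 4 5 7 8 9 10 14 16 18 19 20 25 28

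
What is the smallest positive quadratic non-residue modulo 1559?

(2/1559) = +1, so 2 is a residue.
(3/1559) = +1, so 3 is a residue.
(4/1559) = +1, so 4 is a residue.
(5/1559) = +1, so 5 is a residue.
(6/1559) = +1, so 6 is a residue.
(7/1559) = +1, so 7 is a residue.
(8/1559) = +1, so 8 is a residue.
(9/1559) = +1, so 9 is a residue.
(10/1559) = +1, so 10 is a residue.
(11/1559) = +1, so 11 is a residue.
(12/1559) = +1, so 12 is a residue.
(13/1559) = +1, so 13 is a residue.
(14/1559) = +1, so 14 is a residue.
(15/1559) = +1, so 15 is a residue.
(16/1559) = +1, so 16 is a residue.
(17/1559) = −1, so 17 is the smallest positive non-residue mod 1559.

17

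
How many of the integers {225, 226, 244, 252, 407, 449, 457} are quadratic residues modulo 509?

(225/509) = +1 → QR.
(226/509) = -1 → non-residue.
(244/509) = -1 → non-residue.
(252/509) = -1 → non-residue.
(407/509) = +1 → QR.
(449/509) = -1 → non-residue.
(457/509) = -1 → non-residue.
Total quadratic residues among the 7: 2.

2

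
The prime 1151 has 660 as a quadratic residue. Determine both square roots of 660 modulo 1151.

312, 839

Since 1151 ≡ 3 (mod 4), a square root of 660 is 660^((1151+1)/4) = 660^288 mod 1151.
Repeated squaring: 660^2≡522, 660^4≡848, 660^8≡880, 660^16≡928, 660^32≡236, 660^64≡448, 660^128≡430, 660^256≡740 (mod 1151).
660^288 = 660^(256+32) ≡ 839 (mod 1151).
Check: 839² = 703921 ≡ 660 (mod 1151). The two roots are 312 and 839.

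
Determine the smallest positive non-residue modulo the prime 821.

2

(2/821) = −1, so 2 is the smallest positive non-residue mod 821.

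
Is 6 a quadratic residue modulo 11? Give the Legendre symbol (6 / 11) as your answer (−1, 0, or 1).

-1

Euler's criterion: (6/11) ≡ 6^5 (mod 11).
6^2 ≡ 3 (mod 11)
6^4 ≡ 9 (mod 11)
6^5 = 6^(4+1) ≡ 10 (mod 11).
Result is 10 ≡ −1, so (6/11) = −1.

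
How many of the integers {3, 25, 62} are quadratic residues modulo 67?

2

(3/67) = -1 → non-residue.
(25/67) = +1 → QR.
(62/67) = +1 → QR.
Total quadratic residues among the 3: 2.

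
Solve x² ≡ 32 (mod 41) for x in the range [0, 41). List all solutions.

14, 27

41 ≡ 1 (mod 4), so we find a root by search.
Trying successive values, 14² = 196 ≡ 32 (mod 41). The other root is 41 − 14 = 27.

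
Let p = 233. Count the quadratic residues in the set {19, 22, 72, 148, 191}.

3

(19/233) = +1 → QR.
(22/233) = -1 → non-residue.
(72/233) = +1 → QR.
(148/233) = +1 → QR.
(191/233) = -1 → non-residue.
Total quadratic residues among the 5: 3.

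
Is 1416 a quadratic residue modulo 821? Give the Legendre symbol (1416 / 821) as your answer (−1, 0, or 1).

-1

First reduce: 1416 ≡ 595 (mod 821).
Reciprocity: 595 ≡ 3 and 821 ≡ 1 (mod 4), so (595/821) = +(821/595).
Reduce top mod 595: now compute (226/595).
Pull out 2: since 595 ≡ 3 (mod 8), (2/595) = -1.
Reciprocity: 113 ≡ 1 and 595 ≡ 3 (mod 4), so (113/595) = +(595/113).
Reduce top mod 113: now compute (30/113).
Pull out 2: since 113 ≡ 1 (mod 8), (2/113) = +1.
Reciprocity: 15 ≡ 3 and 113 ≡ 1 (mod 4), so (15/113) = +(113/15).
Reduce top mod 15: now compute (8/15).
Pull out 2^3: since 15 ≡ 7 (mod 8), (2/15) = +1, so (2/15)^3 = +1.
Reached (1/15) = 1. Collecting the sign flips along the way, the symbol is -1.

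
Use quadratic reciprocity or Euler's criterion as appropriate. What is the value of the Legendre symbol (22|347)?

Euler's criterion: (22/347) ≡ 22^173 (mod 347).
22^2 ≡ 137 (mod 347)
22^4 ≡ 31 (mod 347)
22^8 ≡ 267 (mod 347)
22^16 ≡ 154 (mod 347)
22^32 ≡ 120 (mod 347)
22^64 ≡ 173 (mod 347)
22^128 ≡ 87 (mod 347)
22^173 = 22^(128+32+8+4+1) ≡ 346 (mod 347).
Result is 346 ≡ −1, so (22/347) = −1.

-1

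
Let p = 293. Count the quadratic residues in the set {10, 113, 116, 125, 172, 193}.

3

(10/293) = +1 → QR.
(113/293) = -1 → non-residue.
(116/293) = -1 → non-residue.
(125/293) = -1 → non-residue.
(172/293) = +1 → QR.
(193/293) = +1 → QR.
Total quadratic residues among the 6: 3.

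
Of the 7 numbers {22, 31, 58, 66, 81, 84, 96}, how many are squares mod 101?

6

(22/101) = +1 → QR.
(31/101) = +1 → QR.
(58/101) = +1 → QR.
(66/101) = -1 → non-residue.
(81/101) = +1 → QR.
(84/101) = +1 → QR.
(96/101) = +1 → QR.
Total quadratic residues among the 7: 6.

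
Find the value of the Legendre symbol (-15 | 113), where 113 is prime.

First reduce: -15 ≡ 98 (mod 113).
Pull out 2: since 113 ≡ 1 (mod 8), (2/113) = +1.
Reciprocity: 49 ≡ 1 and 113 ≡ 1 (mod 4), so (49/113) = +(113/49).
Reduce top mod 49: now compute (15/49).
Reciprocity: 15 ≡ 3 and 49 ≡ 1 (mod 4), so (15/49) = +(49/15).
Reduce top mod 15: now compute (4/15).
Pull out 2^2: since 15 ≡ 7 (mod 8), (2/15) = +1, so (2/15)^2 = +1.
Reached (1/15) = 1. Collecting the sign flips along the way, the symbol is +1.

1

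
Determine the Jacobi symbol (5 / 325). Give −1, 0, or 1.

0

Reciprocity: 5 ≡ 1 and 325 ≡ 1 (mod 4), so (5/325) = +(325/5).
Reduce top mod 5: now compute (0/5).
Top reduces to 0: gcd > 1, so the symbol is 0.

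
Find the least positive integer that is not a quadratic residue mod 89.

3

(2/89) = +1, so 2 is a residue.
(3/89) = −1, so 3 is the smallest positive non-residue mod 89.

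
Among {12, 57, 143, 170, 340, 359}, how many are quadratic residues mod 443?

3

(12/443) = +1 → QR.
(57/443) = -1 → non-residue.
(143/443) = -1 → non-residue.
(170/443) = +1 → QR.
(340/443) = -1 → non-residue.
(359/443) = +1 → QR.
Total quadratic residues among the 6: 3.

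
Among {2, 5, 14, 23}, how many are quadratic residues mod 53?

0

(2/53) = -1 → non-residue.
(5/53) = -1 → non-residue.
(14/53) = -1 → non-residue.
(23/53) = -1 → non-residue.
Total quadratic residues among the 4: 0.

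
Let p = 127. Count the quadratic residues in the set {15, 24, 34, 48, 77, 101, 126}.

(15/127) = +1 → QR.
(24/127) = -1 → non-residue.
(34/127) = +1 → QR.
(48/127) = -1 → non-residue.
(77/127) = -1 → non-residue.
(101/127) = -1 → non-residue.
(126/127) = -1 → non-residue.
Total quadratic residues among the 7: 2.

2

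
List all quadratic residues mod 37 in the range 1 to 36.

1, 3, 4, 7, 9, 10, 11, 12, 16, 21, 25, 26, 27, 28, 30, 33, 34, 36

Square k = 1,…,18 (k and 37−k give the same square):
1²=1, 2²=4, 3²=9, 4²=16, 5²=25, 6²=36, 7²≡12, 8²≡27, 9²≡7, 10²≡26, 11²≡10, 12²≡33, 13²≡21, 14²≡11, 15²≡3, 16²≡34, 17²≡30, 18²≡28 (mod 37).
So the quadratic residues mod 37 are {1, 3, 4, 7, 9, 10, 11, 12, 16, 21, 25, 26, 27, 28, 30, 33, 34, 36}.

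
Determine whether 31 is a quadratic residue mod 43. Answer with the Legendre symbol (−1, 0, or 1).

Reciprocity: 31 ≡ 3 and 43 ≡ 3 (mod 4), so (31/43) = −(43/31).
Reduce top mod 31: now compute (12/31).
Pull out 2^2: since 31 ≡ 7 (mod 8), (2/31) = +1, so (2/31)^2 = +1.
Reciprocity: 3 ≡ 3 and 31 ≡ 3 (mod 4), so (3/31) = −(31/3).
Reduce top mod 3: now compute (1/3).
Reached (1/3) = 1. Collecting the sign flips along the way, the symbol is +1.

1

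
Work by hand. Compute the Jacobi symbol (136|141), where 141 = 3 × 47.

Pull out 2^3: since 141 ≡ 5 (mod 8), (2/141) = -1, so (2/141)^3 = -1.
Reciprocity: 17 ≡ 1 and 141 ≡ 1 (mod 4), so (17/141) = +(141/17).
Reduce top mod 17: now compute (5/17).
Reciprocity: 5 ≡ 1 and 17 ≡ 1 (mod 4), so (5/17) = +(17/5).
Reduce top mod 5: now compute (2/5).
Pull out 2: since 5 ≡ 5 (mod 8), (2/5) = -1.
Reached (1/5) = 1. Collecting the sign flips along the way, the symbol is +1.

1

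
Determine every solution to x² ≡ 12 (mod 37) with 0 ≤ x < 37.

37 ≡ 1 (mod 4), so we find a root by search.
Trying successive values, 7² = 49 ≡ 12 (mod 37). The other root is 37 − 7 = 30.

7, 30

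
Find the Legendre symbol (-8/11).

Euler's criterion: (-8/11) ≡ 3^5 (mod 11).
3^2 ≡ 9 (mod 11)
3^4 ≡ 4 (mod 11)
3^5 = 3^(4+1) ≡ 1 (mod 11).
Result is 1, so (-8/11) = 1.

1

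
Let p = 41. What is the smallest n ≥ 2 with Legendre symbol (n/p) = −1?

3

(2/41) = +1, so 2 is a residue.
(3/41) = −1, so 3 is the smallest positive non-residue mod 41.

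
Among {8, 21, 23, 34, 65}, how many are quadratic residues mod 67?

3

(8/67) = -1 → non-residue.
(21/67) = +1 → QR.
(23/67) = +1 → QR.
(34/67) = -1 → non-residue.
(65/67) = +1 → QR.
Total quadratic residues among the 5: 3.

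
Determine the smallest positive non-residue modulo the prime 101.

(2/101) = −1, so 2 is the smallest positive non-residue mod 101.

2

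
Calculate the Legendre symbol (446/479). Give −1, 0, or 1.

-1

Pull out 2: since 479 ≡ 7 (mod 8), (2/479) = +1.
Reciprocity: 223 ≡ 3 and 479 ≡ 3 (mod 4), so (223/479) = −(479/223).
Reduce top mod 223: now compute (33/223).
Reciprocity: 33 ≡ 1 and 223 ≡ 3 (mod 4), so (33/223) = +(223/33).
Reduce top mod 33: now compute (25/33).
Reciprocity: 25 ≡ 1 and 33 ≡ 1 (mod 4), so (25/33) = +(33/25).
Reduce top mod 25: now compute (8/25).
Pull out 2^3: since 25 ≡ 1 (mod 8), (2/25) = +1, so (2/25)^3 = +1.
Reached (1/25) = 1. Collecting the sign flips along the way, the symbol is -1.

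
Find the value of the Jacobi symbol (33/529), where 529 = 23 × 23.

1

Reciprocity: 33 ≡ 1 and 529 ≡ 1 (mod 4), so (33/529) = +(529/33).
Reduce top mod 33: now compute (1/33).
Reached (1/33) = 1. Collecting the sign flips along the way, the symbol is +1.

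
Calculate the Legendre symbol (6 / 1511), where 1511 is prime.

Pull out 2: since 1511 ≡ 7 (mod 8), (2/1511) = +1.
Reciprocity: 3 ≡ 3 and 1511 ≡ 3 (mod 4), so (3/1511) = −(1511/3).
Reduce top mod 3: now compute (2/3).
Pull out 2: since 3 ≡ 3 (mod 8), (2/3) = -1.
Reached (1/3) = 1. Collecting the sign flips along the way, the symbol is +1.

1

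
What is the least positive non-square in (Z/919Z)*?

(2/919) = +1, so 2 is a residue.
(3/919) = −1, so 3 is the smallest positive non-residue mod 919.

3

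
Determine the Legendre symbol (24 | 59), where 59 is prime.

-1

Pull out 2^3: since 59 ≡ 3 (mod 8), (2/59) = -1, so (2/59)^3 = -1.
Reciprocity: 3 ≡ 3 and 59 ≡ 3 (mod 4), so (3/59) = −(59/3).
Reduce top mod 3: now compute (2/3).
Pull out 2: since 3 ≡ 3 (mod 8), (2/3) = -1.
Reached (1/3) = 1. Collecting the sign flips along the way, the symbol is -1.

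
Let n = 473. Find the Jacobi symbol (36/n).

1

Pull out 2^2: since 473 ≡ 1 (mod 8), (2/473) = +1, so (2/473)^2 = +1.
Reciprocity: 9 ≡ 1 and 473 ≡ 1 (mod 4), so (9/473) = +(473/9).
Reduce top mod 9: now compute (5/9).
Reciprocity: 5 ≡ 1 and 9 ≡ 1 (mod 4), so (5/9) = +(9/5).
Reduce top mod 5: now compute (4/5).
Pull out 2^2: since 5 ≡ 5 (mod 8), (2/5) = -1, so (2/5)^2 = +1.
Reached (1/5) = 1. Collecting the sign flips along the way, the symbol is +1.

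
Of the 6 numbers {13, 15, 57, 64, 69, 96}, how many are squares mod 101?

3

(13/101) = +1 → QR.
(15/101) = -1 → non-residue.
(57/101) = -1 → non-residue.
(64/101) = +1 → QR.
(69/101) = -1 → non-residue.
(96/101) = +1 → QR.
Total quadratic residues among the 6: 3.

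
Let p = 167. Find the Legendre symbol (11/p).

1

Reciprocity: 11 ≡ 3 and 167 ≡ 3 (mod 4), so (11/167) = −(167/11).
Reduce top mod 11: now compute (2/11).
Pull out 2: since 11 ≡ 3 (mod 8), (2/11) = -1.
Reached (1/11) = 1. Collecting the sign flips along the way, the symbol is +1.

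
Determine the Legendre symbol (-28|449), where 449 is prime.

Euler's criterion: (-28/449) ≡ 421^224 (mod 449).
421^2 ≡ 335 (mod 449)
421^4 ≡ 424 (mod 449)
421^8 ≡ 176 (mod 449)
421^16 ≡ 444 (mod 449)
421^32 ≡ 25 (mod 449)
421^64 ≡ 176 (mod 449)
421^128 ≡ 444 (mod 449)
421^224 = 421^(128+64+32) ≡ 1 (mod 449).
Result is 1, so (-28/449) = 1.

1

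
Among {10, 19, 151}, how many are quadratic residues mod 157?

(10/157) = +1 → QR.
(19/157) = +1 → QR.
(151/157) = -1 → non-residue.
Total quadratic residues among the 3: 2.

2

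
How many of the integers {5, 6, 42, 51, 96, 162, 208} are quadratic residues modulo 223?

1

(5/223) = -1 → non-residue.
(6/223) = -1 → non-residue.
(42/223) = -1 → non-residue.
(51/223) = -1 → non-residue.
(96/223) = -1 → non-residue.
(162/223) = +1 → QR.
(208/223) = -1 → non-residue.
Total quadratic residues among the 7: 1.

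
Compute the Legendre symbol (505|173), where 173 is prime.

Euler's criterion: (505/173) ≡ 159^86 (mod 173).
159^2 ≡ 23 (mod 173)
159^4 ≡ 10 (mod 173)
159^8 ≡ 100 (mod 173)
159^16 ≡ 139 (mod 173)
159^32 ≡ 118 (mod 173)
159^64 ≡ 84 (mod 173)
159^86 = 159^(64+16+4+2) ≡ 1 (mod 173).
Result is 1, so (505/173) = 1.

1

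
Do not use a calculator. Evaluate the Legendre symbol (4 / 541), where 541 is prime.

1

Pull out 2^2: since 541 ≡ 5 (mod 8), (2/541) = -1, so (2/541)^2 = +1.
Reached (1/541) = 1. Collecting the sign flips along the way, the symbol is +1.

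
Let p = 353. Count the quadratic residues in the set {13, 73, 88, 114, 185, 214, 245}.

(13/353) = -1 → non-residue.
(73/353) = +1 → QR.
(88/353) = +1 → QR.
(114/353) = -1 → non-residue.
(185/353) = +1 → QR.
(214/353) = -1 → non-residue.
(245/353) = -1 → non-residue.
Total quadratic residues among the 7: 3.

3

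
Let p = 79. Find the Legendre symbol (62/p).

Pull out 2: since 79 ≡ 7 (mod 8), (2/79) = +1.
Reciprocity: 31 ≡ 3 and 79 ≡ 3 (mod 4), so (31/79) = −(79/31).
Reduce top mod 31: now compute (17/31).
Reciprocity: 17 ≡ 1 and 31 ≡ 3 (mod 4), so (17/31) = +(31/17).
Reduce top mod 17: now compute (14/17).
Pull out 2: since 17 ≡ 1 (mod 8), (2/17) = +1.
Reciprocity: 7 ≡ 3 and 17 ≡ 1 (mod 4), so (7/17) = +(17/7).
Reduce top mod 7: now compute (3/7).
Reciprocity: 3 ≡ 3 and 7 ≡ 3 (mod 4), so (3/7) = −(7/3).
Reduce top mod 3: now compute (1/3).
Reached (1/3) = 1. Collecting the sign flips along the way, the symbol is +1.

1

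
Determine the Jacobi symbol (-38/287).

First reduce: -38 ≡ 249 (mod 287).
Reciprocity: 249 ≡ 1 and 287 ≡ 3 (mod 4), so (249/287) = +(287/249).
Reduce top mod 249: now compute (38/249).
Pull out 2: since 249 ≡ 1 (mod 8), (2/249) = +1.
Reciprocity: 19 ≡ 3 and 249 ≡ 1 (mod 4), so (19/249) = +(249/19).
Reduce top mod 19: now compute (2/19).
Pull out 2: since 19 ≡ 3 (mod 8), (2/19) = -1.
Reached (1/19) = 1. Collecting the sign flips along the way, the symbol is -1.

-1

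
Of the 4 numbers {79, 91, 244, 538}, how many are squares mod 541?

2

(79/541) = +1 → QR.
(91/541) = -1 → non-residue.
(244/541) = -1 → non-residue.
(538/541) = +1 → QR.
Total quadratic residues among the 4: 2.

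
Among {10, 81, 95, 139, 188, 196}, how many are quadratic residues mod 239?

3

(10/239) = +1 → QR.
(81/239) = +1 → QR.
(95/239) = -1 → non-residue.
(139/239) = -1 → non-residue.
(188/239) = -1 → non-residue.
(196/239) = +1 → QR.
Total quadratic residues among the 6: 3.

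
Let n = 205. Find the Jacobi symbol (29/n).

Reciprocity: 29 ≡ 1 and 205 ≡ 1 (mod 4), so (29/205) = +(205/29).
Reduce top mod 29: now compute (2/29).
Pull out 2: since 29 ≡ 5 (mod 8), (2/29) = -1.
Reached (1/29) = 1. Collecting the sign flips along the way, the symbol is -1.

-1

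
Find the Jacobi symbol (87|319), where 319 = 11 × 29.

Reciprocity: 87 ≡ 3 and 319 ≡ 3 (mod 4), so (87/319) = −(319/87).
Reduce top mod 87: now compute (58/87).
Pull out 2: since 87 ≡ 7 (mod 8), (2/87) = +1.
Reciprocity: 29 ≡ 1 and 87 ≡ 3 (mod 4), so (29/87) = +(87/29).
Reduce top mod 29: now compute (0/29).
Top reduces to 0: gcd > 1, so the symbol is 0.

0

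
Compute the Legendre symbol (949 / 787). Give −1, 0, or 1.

First reduce: 949 ≡ 162 (mod 787).
Pull out 2: since 787 ≡ 3 (mod 8), (2/787) = -1.
Reciprocity: 81 ≡ 1 and 787 ≡ 3 (mod 4), so (81/787) = +(787/81).
Reduce top mod 81: now compute (58/81).
Pull out 2: since 81 ≡ 1 (mod 8), (2/81) = +1.
Reciprocity: 29 ≡ 1 and 81 ≡ 1 (mod 4), so (29/81) = +(81/29).
Reduce top mod 29: now compute (23/29).
Reciprocity: 23 ≡ 3 and 29 ≡ 1 (mod 4), so (23/29) = +(29/23).
Reduce top mod 23: now compute (6/23).
Pull out 2: since 23 ≡ 7 (mod 8), (2/23) = +1.
Reciprocity: 3 ≡ 3 and 23 ≡ 3 (mod 4), so (3/23) = −(23/3).
Reduce top mod 3: now compute (2/3).
Pull out 2: since 3 ≡ 3 (mod 8), (2/3) = -1.
Reached (1/3) = 1. Collecting the sign flips along the way, the symbol is -1.

-1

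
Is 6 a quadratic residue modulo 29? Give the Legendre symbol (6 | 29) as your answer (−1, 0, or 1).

1

Euler's criterion: (6/29) ≡ 6^14 (mod 29).
6^2 ≡ 7 (mod 29)
6^4 ≡ 20 (mod 29)
6^8 ≡ 23 (mod 29)
6^14 = 6^(8+4+2) ≡ 1 (mod 29).
Result is 1, so (6/29) = 1.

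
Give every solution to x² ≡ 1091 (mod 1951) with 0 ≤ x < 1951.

653, 1298

Since 1951 ≡ 3 (mod 4), a square root of 1091 is 1091^((1951+1)/4) = 1091^488 mod 1951.
Repeated squaring: 1091^2≡171, 1091^4≡1927, 1091^8≡576, 1091^16≡106, 1091^32≡1481, 1091^64≡437, 1091^128≡1722, 1091^256≡1715 (mod 1951).
1091^488 = 1091^(256+128+64+32+8) ≡ 1298 (mod 1951).
Check: 1298² = 1684804 ≡ 1091 (mod 1951). The two roots are 653 and 1298.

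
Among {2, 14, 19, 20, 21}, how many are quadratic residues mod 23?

(2/23) = +1 → QR.
(14/23) = -1 → non-residue.
(19/23) = -1 → non-residue.
(20/23) = -1 → non-residue.
(21/23) = -1 → non-residue.
Total quadratic residues among the 5: 1.

1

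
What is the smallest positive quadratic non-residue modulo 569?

3

(2/569) = +1, so 2 is a residue.
(3/569) = −1, so 3 is the smallest positive non-residue mod 569.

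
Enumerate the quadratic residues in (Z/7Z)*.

Square k = 1,…,3 (k and 7−k give the same square):
1²=1, 2²=4, 3²≡2 (mod 7).
So the quadratic residues mod 7 are {1, 2, 4}.

1, 2, 4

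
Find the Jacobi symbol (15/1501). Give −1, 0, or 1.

1

Reciprocity: 15 ≡ 3 and 1501 ≡ 1 (mod 4), so (15/1501) = +(1501/15).
Reduce top mod 15: now compute (1/15).
Reached (1/15) = 1. Collecting the sign flips along the way, the symbol is +1.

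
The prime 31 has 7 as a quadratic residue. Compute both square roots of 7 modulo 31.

Since 31 ≡ 3 (mod 4), a square root of 7 is 7^((31+1)/4) = 7^8 mod 31.
Repeated squaring: 7^2≡18, 7^4≡14, 7^8≡10 (mod 31).
7^8 = 7^(8) ≡ 10 (mod 31).
Check: 10² = 100 ≡ 7 (mod 31). The two roots are 10 and 21.

10, 21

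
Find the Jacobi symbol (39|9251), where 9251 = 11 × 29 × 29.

-1

Reciprocity: 39 ≡ 3 and 9251 ≡ 3 (mod 4), so (39/9251) = −(9251/39).
Reduce top mod 39: now compute (8/39).
Pull out 2^3: since 39 ≡ 7 (mod 8), (2/39) = +1, so (2/39)^3 = +1.
Reached (1/39) = 1. Collecting the sign flips along the way, the symbol is -1.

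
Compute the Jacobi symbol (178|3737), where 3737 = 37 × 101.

1

Pull out 2: since 3737 ≡ 1 (mod 8), (2/3737) = +1.
Reciprocity: 89 ≡ 1 and 3737 ≡ 1 (mod 4), so (89/3737) = +(3737/89).
Reduce top mod 89: now compute (88/89).
Pull out 2^3: since 89 ≡ 1 (mod 8), (2/89) = +1, so (2/89)^3 = +1.
Reciprocity: 11 ≡ 3 and 89 ≡ 1 (mod 4), so (11/89) = +(89/11).
Reduce top mod 11: now compute (1/11).
Reached (1/11) = 1. Collecting the sign flips along the way, the symbol is +1.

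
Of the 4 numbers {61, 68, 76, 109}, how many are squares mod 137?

(61/137) = +1 → QR.
(68/137) = +1 → QR.
(76/137) = +1 → QR.
(109/137) = +1 → QR.
Total quadratic residues among the 4: 4.

4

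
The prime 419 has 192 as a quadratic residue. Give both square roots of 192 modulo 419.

Since 419 ≡ 3 (mod 4), a square root of 192 is 192^((419+1)/4) = 192^105 mod 419.
Repeated squaring: 192^2≡411, 192^4≡64, 192^8≡325, 192^16≡37, 192^32≡112, 192^64≡393 (mod 419).
192^105 = 192^(64+32+8+1) ≡ 187 (mod 419).
Check: 187² = 34969 ≡ 192 (mod 419). The two roots are 187 and 232.

187, 232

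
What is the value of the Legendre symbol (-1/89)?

1

First reduce: -1 ≡ 88 (mod 89).
Pull out 2^3: since 89 ≡ 1 (mod 8), (2/89) = +1, so (2/89)^3 = +1.
Reciprocity: 11 ≡ 3 and 89 ≡ 1 (mod 4), so (11/89) = +(89/11).
Reduce top mod 11: now compute (1/11).
Reached (1/11) = 1. Collecting the sign flips along the way, the symbol is +1.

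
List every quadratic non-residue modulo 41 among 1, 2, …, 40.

3, 6, 7, 11, 12, 13, 14, 15, 17, 19, 22, 24, 26, 27, 28, 29, 30, 34, 35, 38

Square k = 1,…,20 (k and 41−k give the same square):
1²=1, 2²=4, 3²=9, 4²=16, 5²=25, 6²=36, 7²≡8, 8²≡23, 9²≡40, 10²≡18, 11²≡39, 12²≡21, 13²≡5, 14²≡32, 15²≡20, 16²≡10, 17²≡2, 18²≡37, 19²≡33, 20²≡31 (mod 41).
The residues are {1, 2, 4, 5, 8, 9, 10, 16, 18, 20, 21, 23, 25, 31, 32, 33, 36, 37, 39, 40}; the non-residues are the remaining 20 nonzero classes.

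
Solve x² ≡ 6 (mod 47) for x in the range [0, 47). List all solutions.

Since 47 ≡ 3 (mod 4), a square root of 6 is 6^((47+1)/4) = 6^12 mod 47.
Repeated squaring: 6^2≡36, 6^4≡27, 6^8≡24 (mod 47).
6^12 = 6^(8+4) ≡ 37 (mod 47).
Check: 37² = 1369 ≡ 6 (mod 47). The two roots are 10 and 37.

10, 37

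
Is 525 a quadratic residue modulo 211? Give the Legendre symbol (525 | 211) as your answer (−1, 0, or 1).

Euler's criterion: (525/211) ≡ 103^105 (mod 211).
103^2 ≡ 59 (mod 211)
103^4 ≡ 105 (mod 211)
103^8 ≡ 53 (mod 211)
103^16 ≡ 66 (mod 211)
103^32 ≡ 136 (mod 211)
103^64 ≡ 139 (mod 211)
103^105 = 103^(64+32+8+1) ≡ 1 (mod 211).
Result is 1, so (525/211) = 1.

1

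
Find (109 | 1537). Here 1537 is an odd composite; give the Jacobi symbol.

-1

Reciprocity: 109 ≡ 1 and 1537 ≡ 1 (mod 4), so (109/1537) = +(1537/109).
Reduce top mod 109: now compute (11/109).
Reciprocity: 11 ≡ 3 and 109 ≡ 1 (mod 4), so (11/109) = +(109/11).
Reduce top mod 11: now compute (10/11).
Pull out 2: since 11 ≡ 3 (mod 8), (2/11) = -1.
Reciprocity: 5 ≡ 1 and 11 ≡ 3 (mod 4), so (5/11) = +(11/5).
Reduce top mod 5: now compute (1/5).
Reached (1/5) = 1. Collecting the sign flips along the way, the symbol is -1.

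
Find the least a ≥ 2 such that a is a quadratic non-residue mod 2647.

3

(2/2647) = +1, so 2 is a residue.
(3/2647) = −1, so 3 is the smallest positive non-residue mod 2647.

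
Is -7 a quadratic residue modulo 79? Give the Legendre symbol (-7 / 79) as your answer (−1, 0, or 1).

1

Euler's criterion: (-7/79) ≡ 72^39 (mod 79).
72^2 ≡ 49 (mod 79)
72^4 ≡ 31 (mod 79)
72^8 ≡ 13 (mod 79)
72^16 ≡ 11 (mod 79)
72^32 ≡ 42 (mod 79)
72^39 = 72^(32+4+2+1) ≡ 1 (mod 79).
Result is 1, so (-7/79) = 1.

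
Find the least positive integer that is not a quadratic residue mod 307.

(2/307) = −1, so 2 is the smallest positive non-residue mod 307.

2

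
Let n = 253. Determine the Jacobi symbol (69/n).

0

Reciprocity: 69 ≡ 1 and 253 ≡ 1 (mod 4), so (69/253) = +(253/69).
Reduce top mod 69: now compute (46/69).
Pull out 2: since 69 ≡ 5 (mod 8), (2/69) = -1.
Reciprocity: 23 ≡ 3 and 69 ≡ 1 (mod 4), so (23/69) = +(69/23).
Reduce top mod 23: now compute (0/23).
Top reduces to 0: gcd > 1, so the symbol is 0.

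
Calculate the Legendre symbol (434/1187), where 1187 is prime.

-1

Euler's criterion: (434/1187) ≡ 434^593 (mod 1187).
434^2 ≡ 810 (mod 1187)
434^4 ≡ 876 (mod 1187)
434^8 ≡ 574 (mod 1187)
434^16 ≡ 677 (mod 1187)
434^32 ≡ 147 (mod 1187)
434^64 ≡ 243 (mod 1187)
434^128 ≡ 886 (mod 1187)
434^256 ≡ 389 (mod 1187)
434^512 ≡ 572 (mod 1187)
434^593 = 434^(512+64+16+1) ≡ 1186 (mod 1187).
Result is 1186 ≡ −1, so (434/1187) = −1.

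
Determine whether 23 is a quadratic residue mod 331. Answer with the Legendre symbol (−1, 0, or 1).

Reciprocity: 23 ≡ 3 and 331 ≡ 3 (mod 4), so (23/331) = −(331/23).
Reduce top mod 23: now compute (9/23).
Reciprocity: 9 ≡ 1 and 23 ≡ 3 (mod 4), so (9/23) = +(23/9).
Reduce top mod 9: now compute (5/9).
Reciprocity: 5 ≡ 1 and 9 ≡ 1 (mod 4), so (5/9) = +(9/5).
Reduce top mod 5: now compute (4/5).
Pull out 2^2: since 5 ≡ 5 (mod 8), (2/5) = -1, so (2/5)^2 = +1.
Reached (1/5) = 1. Collecting the sign flips along the way, the symbol is -1.

-1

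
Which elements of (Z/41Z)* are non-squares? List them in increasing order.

Square k = 1,…,20 (k and 41−k give the same square):
1²=1, 2²=4, 3²=9, 4²=16, 5²=25, 6²=36, 7²≡8, 8²≡23, 9²≡40, 10²≡18, 11²≡39, 12²≡21, 13²≡5, 14²≡32, 15²≡20, 16²≡10, 17²≡2, 18²≡37, 19²≡33, 20²≡31 (mod 41).
The residues are {1, 2, 4, 5, 8, 9, 10, 16, 18, 20, 21, 23, 25, 31, 32, 33, 36, 37, 39, 40}; the non-residues are the remaining 20 nonzero classes.

3 6 7 11 12 13 14 15 17 19 22 24 26 27 28 29 30 34 35 38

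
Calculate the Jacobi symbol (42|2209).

1

Pull out 2: since 2209 ≡ 1 (mod 8), (2/2209) = +1.
Reciprocity: 21 ≡ 1 and 2209 ≡ 1 (mod 4), so (21/2209) = +(2209/21).
Reduce top mod 21: now compute (4/21).
Pull out 2^2: since 21 ≡ 5 (mod 8), (2/21) = -1, so (2/21)^2 = +1.
Reached (1/21) = 1. Collecting the sign flips along the way, the symbol is +1.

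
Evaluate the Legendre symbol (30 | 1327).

Pull out 2: since 1327 ≡ 7 (mod 8), (2/1327) = +1.
Reciprocity: 15 ≡ 3 and 1327 ≡ 3 (mod 4), so (15/1327) = −(1327/15).
Reduce top mod 15: now compute (7/15).
Reciprocity: 7 ≡ 3 and 15 ≡ 3 (mod 4), so (7/15) = −(15/7).
Reduce top mod 7: now compute (1/7).
Reached (1/7) = 1. Collecting the sign flips along the way, the symbol is +1.

1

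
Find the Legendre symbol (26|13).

First reduce: 26 ≡ 0 (mod 13).
Top reduces to 0: gcd > 1, so the symbol is 0.

0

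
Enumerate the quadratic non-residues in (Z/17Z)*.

3, 5, 6, 7, 10, 11, 12, 14

Square k = 1,…,8 (k and 17−k give the same square):
1²=1, 2²=4, 3²=9, 4²=16, 5²≡8, 6²≡2, 7²≡15, 8²≡13 (mod 17).
The residues are {1, 2, 4, 8, 9, 13, 15, 16}; the non-residues are the remaining 8 nonzero classes.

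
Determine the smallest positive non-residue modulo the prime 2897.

(2/2897) = +1, so 2 is a residue.
(3/2897) = −1, so 3 is the smallest positive non-residue mod 2897.

3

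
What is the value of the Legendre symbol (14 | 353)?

Pull out 2: since 353 ≡ 1 (mod 8), (2/353) = +1.
Reciprocity: 7 ≡ 3 and 353 ≡ 1 (mod 4), so (7/353) = +(353/7).
Reduce top mod 7: now compute (3/7).
Reciprocity: 3 ≡ 3 and 7 ≡ 3 (mod 4), so (3/7) = −(7/3).
Reduce top mod 3: now compute (1/3).
Reached (1/3) = 1. Collecting the sign flips along the way, the symbol is -1.

-1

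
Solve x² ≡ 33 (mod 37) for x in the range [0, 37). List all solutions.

12, 25

37 ≡ 1 (mod 4), so we find a root by search.
Trying successive values, 12² = 144 ≡ 33 (mod 37). The other root is 37 − 12 = 25.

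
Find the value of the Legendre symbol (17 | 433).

Reciprocity: 17 ≡ 1 and 433 ≡ 1 (mod 4), so (17/433) = +(433/17).
Reduce top mod 17: now compute (8/17).
Pull out 2^3: since 17 ≡ 1 (mod 8), (2/17) = +1, so (2/17)^3 = +1.
Reached (1/17) = 1. Collecting the sign flips along the way, the symbol is +1.

1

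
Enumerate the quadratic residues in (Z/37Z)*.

Square k = 1,…,18 (k and 37−k give the same square):
1²=1, 2²=4, 3²=9, 4²=16, 5²=25, 6²=36, 7²≡12, 8²≡27, 9²≡7, 10²≡26, 11²≡10, 12²≡33, 13²≡21, 14²≡11, 15²≡3, 16²≡34, 17²≡30, 18²≡28 (mod 37).
So the quadratic residues mod 37 are {1, 3, 4, 7, 9, 10, 11, 12, 16, 21, 25, 26, 27, 28, 30, 33, 34, 36}.

1 3 4 7 9 10 11 12 16 21 25 26 27 28 30 33 34 36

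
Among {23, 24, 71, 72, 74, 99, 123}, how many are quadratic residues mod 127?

(23/127) = -1 → non-residue.
(24/127) = -1 → non-residue.
(71/127) = +1 → QR.
(72/127) = +1 → QR.
(74/127) = +1 → QR.
(99/127) = +1 → QR.
(123/127) = -1 → non-residue.
Total quadratic residues among the 7: 4.

4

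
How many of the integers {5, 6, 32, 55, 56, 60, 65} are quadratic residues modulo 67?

(5/67) = -1 → non-residue.
(6/67) = +1 → QR.
(32/67) = -1 → non-residue.
(55/67) = +1 → QR.
(56/67) = +1 → QR.
(60/67) = +1 → QR.
(65/67) = +1 → QR.
Total quadratic residues among the 7: 5.

5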